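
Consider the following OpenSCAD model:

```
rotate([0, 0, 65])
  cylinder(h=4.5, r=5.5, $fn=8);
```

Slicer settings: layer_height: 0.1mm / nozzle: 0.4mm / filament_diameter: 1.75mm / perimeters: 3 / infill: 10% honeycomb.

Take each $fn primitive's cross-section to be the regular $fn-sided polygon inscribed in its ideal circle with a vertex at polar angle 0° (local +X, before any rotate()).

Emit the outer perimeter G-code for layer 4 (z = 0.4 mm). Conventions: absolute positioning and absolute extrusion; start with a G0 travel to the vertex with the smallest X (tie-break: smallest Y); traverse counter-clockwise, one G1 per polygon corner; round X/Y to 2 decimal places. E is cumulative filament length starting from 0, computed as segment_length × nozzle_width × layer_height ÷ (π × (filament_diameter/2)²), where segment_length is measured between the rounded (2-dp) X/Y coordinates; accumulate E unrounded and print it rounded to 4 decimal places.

G0 X-5.17 Y-1.88 Z0.40
G1 X-2.32 Y-4.98 E0.0700
G1 X1.88 Y-5.17 E0.1399
G1 X4.98 Y-2.32 E0.2100
G1 X5.17 Y1.88 E0.2799
G1 X2.32 Y4.98 E0.3499
G1 X-1.88 Y5.17 E0.4198
G1 X-4.98 Y2.32 E0.4899
G1 X-5.17 Y-1.88 E0.5598

At z = 0.4 mm: the cylinder: section is a regular 8-gon, circumradius r=5.5; (rotated 65° about Z; rotation is an isometry so areas/perimeters/island counts are preserved). The outline is a single polygon with 8 vertices. Extrusion per mm of travel: 0.4 × 0.1 / (π × 0.875²) = 0.016630. Accumulating E over each segment gives final E = 0.5598.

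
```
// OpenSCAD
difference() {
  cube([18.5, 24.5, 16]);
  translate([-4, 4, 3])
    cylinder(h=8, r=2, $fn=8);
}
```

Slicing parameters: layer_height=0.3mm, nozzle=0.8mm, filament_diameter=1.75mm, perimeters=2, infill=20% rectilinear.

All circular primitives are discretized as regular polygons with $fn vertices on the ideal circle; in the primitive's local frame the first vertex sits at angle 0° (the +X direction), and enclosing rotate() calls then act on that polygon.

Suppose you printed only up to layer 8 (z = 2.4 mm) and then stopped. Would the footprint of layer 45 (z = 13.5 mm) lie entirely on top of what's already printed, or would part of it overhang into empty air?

Compare the two slices. At z = 2.4: the 18.5×24.5 cube contributes its full rectangle (area 453.25 mm²); the cylinder at (-4, 4) does not reach this height (z outside [3, 11]); Subtracting the remaining from the first: none of the subtracted shapes is present at this height, so the 18.5×24.5 cube is unchanged — area = 453.25 mm². At z = 13.5: the cube (footprint 18.5×24.5) is included at this height (area 453.25 mm²); the cylinder at (-4, 4) is absent (z outside [3, 11]); Taking the first minus the rest: none of the subtracted shapes is present at this height, so the 18.5×24.5 cube is unchanged — area = 453.25 mm². Checking containment: the cross-section at z = 13.5 is a subset of the cross-section at z = 2.4.

entirely on top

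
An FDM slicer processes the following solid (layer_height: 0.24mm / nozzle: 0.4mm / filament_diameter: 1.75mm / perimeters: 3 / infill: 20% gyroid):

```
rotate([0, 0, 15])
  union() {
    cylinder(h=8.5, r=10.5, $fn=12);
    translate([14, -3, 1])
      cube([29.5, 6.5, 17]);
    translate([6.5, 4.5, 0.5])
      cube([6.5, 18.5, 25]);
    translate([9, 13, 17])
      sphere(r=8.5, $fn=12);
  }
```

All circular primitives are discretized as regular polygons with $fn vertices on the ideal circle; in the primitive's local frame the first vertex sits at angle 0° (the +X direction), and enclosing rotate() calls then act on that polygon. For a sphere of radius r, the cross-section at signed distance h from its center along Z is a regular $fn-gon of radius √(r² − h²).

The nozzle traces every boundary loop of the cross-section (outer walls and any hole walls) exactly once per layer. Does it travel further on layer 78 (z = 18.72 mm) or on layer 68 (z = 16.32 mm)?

layer 68 (z = 16.32 mm)

Layer 78 (z = 18.72): the cylinder is absent (z outside [0, 8.5]); the cube at (14, -3) is not intersected at this z (z outside [1, 18]); the cube at (6.5, 4.5) is present — its section is the full 6.5×18.5 rectangle (perimeter 50.00 mm); the sphere at (9, 13): section is a regular 12-gon, circumradius = √(r²−h²) = √(8.5²−1.72²) = 8.324 (perimeter = 2·12·8.324·sin(180°/12) = 51.71 mm); Merging all regions: the regions partially overlap (shared area 102.25 mm²), so the edge portions inside another operand are dropped and the merged outline is re-measured after clipping — boundary = 58.43 mm; (whole slice rotated 15° about Z — lengths, areas and connectivity unchanged). So its perimeter = 58.43 mm. Layer 68 (z = 16.32): the cylinder does not reach this height (z outside [0, 8.5]); the cube at (14, -3) (footprint 29.5×6.5) is included at this height (perimeter 72.00 mm); the cube at (6.5, 4.5) (footprint 6.5×18.5) is included at this height (perimeter 50.00 mm); the r=8.5 sphere at (9, 13) slices to a regular 12-gon of circumradius 8.473 (√(r²−h²) with h=0.68 from center) (perimeter = 2·12·8.473·sin(180°/12) = 52.63 mm); Merging all regions: the regions partially overlap (shared area 104.18 mm²), so the edge portions inside another operand are dropped and the merged outline is re-measured after clipping — boundary = 130.76 mm; (rotated 15° about Z; rotation is an isometry so areas/perimeters/island counts are preserved). So its perimeter = 130.76 mm. Layer 68 is larger (130.76 vs 58.43 mm).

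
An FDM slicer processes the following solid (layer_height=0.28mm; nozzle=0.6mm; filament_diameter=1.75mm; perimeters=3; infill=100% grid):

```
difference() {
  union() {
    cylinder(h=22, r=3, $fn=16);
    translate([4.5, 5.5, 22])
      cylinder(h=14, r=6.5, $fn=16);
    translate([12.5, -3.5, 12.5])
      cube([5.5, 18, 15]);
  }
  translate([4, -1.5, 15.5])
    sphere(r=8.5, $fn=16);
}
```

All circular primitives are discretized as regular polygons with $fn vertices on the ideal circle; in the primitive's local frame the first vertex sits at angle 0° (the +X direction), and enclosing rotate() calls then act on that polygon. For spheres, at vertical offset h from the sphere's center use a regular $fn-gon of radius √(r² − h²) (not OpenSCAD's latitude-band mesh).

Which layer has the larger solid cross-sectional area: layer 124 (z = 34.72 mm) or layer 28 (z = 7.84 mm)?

Layer 124 (z = 34.72): the cylinder is absent (z outside [0, 22]); the r=6.5 cylinder at (4.5, 5.5) contributes a regular 16-gon of circumradius 6.5 (area = (16/2)·6.500²·sin(360°/16) = 129.35 mm²); the cube at (12.5, -3.5) is not intersected at this z (z outside [12.5, 27.5]); Taking the union: only the r=6.5 cylinder at (4.5, 5.5) is present, so the union is just that shape — area = 129.35 mm²; the sphere at (4, -1.5) is absent (|z−center|=19.220 > r=8.5); After the difference (first − rest): none of the subtracted shapes is present at this height, so the result so far is unchanged — area = 129.35 mm². So its area = 129.35 mm². Layer 28 (z = 7.84): the cylinder: section is a regular 16-gon, circumradius r=3 (area = (16/2)·3.000²·sin(360°/16) = 27.55 mm²); the cylinder at (4.5, 5.5) is absent (z outside [22, 36]); the cube at (12.5, -3.5) is not intersected at this z (z outside [12.5, 27.5]); Taking the union: only the r=3 cylinder is present, so the union is just that shape — area = 27.55 mm²; the r=8.5 sphere at (4, -1.5) slices to a regular 16-gon of circumradius 3.684 (√(r²−h²) with h=7.66 from center) (area = (16/2)·3.684²·sin(360°/16) = 41.56 mm²); After the difference (first − rest): starting from the result so far (27.55 mm²), the r=8.5 sphere at (4, -1.5) partially overlaps it — only the 8.04 mm² overlap (of its 41.56 mm²) is removed, clipping the outline — area = 19.51 mm². So its area = 19.51 mm². Layer 124 is larger (129.35 vs 19.51 mm²).

layer 124 (z = 34.72 mm)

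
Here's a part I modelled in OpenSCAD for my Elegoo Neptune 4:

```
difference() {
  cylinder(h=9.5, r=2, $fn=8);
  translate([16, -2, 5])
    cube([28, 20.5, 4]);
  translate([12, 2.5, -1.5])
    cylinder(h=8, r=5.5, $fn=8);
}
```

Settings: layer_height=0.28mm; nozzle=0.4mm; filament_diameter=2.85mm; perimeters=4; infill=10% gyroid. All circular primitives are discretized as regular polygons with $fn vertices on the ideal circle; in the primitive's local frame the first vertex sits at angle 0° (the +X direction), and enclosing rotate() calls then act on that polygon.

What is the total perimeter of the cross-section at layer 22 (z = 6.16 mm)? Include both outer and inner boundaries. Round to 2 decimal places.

At z = 6.16 mm: the r=2 cylinder gives a regular 8-gon of circumradius 2 (constant along its height) (perimeter = 2·8·2.000·sin(180°/8) = 12.25 mm); the cube at (16, -2) is present — its section is the full 28×20.5 rectangle (perimeter 97.00 mm); the r=5.5 cylinder at (12, 2.5) gives a regular 8-gon of circumradius 5.5 (constant along its height) (perimeter = 2·8·5.500·sin(180°/8) = 33.68 mm); Taking the first minus the rest: starting from the r=2 cylinder, the 28×20.5 cube at (16, -2) misses the remaining region (no effect); the r=5.5 cylinder at (12, 2.5) misses the remaining region (no effect) — boundary = 12.25 mm. Overall, the cross-section is a single solid region. Total boundary length (outer) = 12.25 mm.

12.25 mm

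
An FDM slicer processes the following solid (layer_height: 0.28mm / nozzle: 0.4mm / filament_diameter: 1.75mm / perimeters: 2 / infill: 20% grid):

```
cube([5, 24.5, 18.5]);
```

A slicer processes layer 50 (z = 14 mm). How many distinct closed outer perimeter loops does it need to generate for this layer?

At z = 14 mm: the 5×24.5 cube contributes its full rectangle. The result has 1 disconnected region.

1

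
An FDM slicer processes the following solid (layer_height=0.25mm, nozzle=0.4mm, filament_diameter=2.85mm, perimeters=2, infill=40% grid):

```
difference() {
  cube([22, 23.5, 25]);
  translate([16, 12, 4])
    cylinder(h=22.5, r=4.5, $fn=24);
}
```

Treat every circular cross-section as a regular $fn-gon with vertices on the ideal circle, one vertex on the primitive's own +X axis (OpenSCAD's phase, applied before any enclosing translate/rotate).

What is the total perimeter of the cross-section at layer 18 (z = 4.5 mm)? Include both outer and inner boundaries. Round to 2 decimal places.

119.19 mm

At z = 4.5 mm: the cube is present — its section is the full 22×23.5 rectangle (perimeter 91.00 mm); the r=4.5 cylinder at (16, 12) gives a regular 24-gon of circumradius 4.5 (constant along its height) (perimeter = 2·24·4.500·sin(180°/24) = 28.19 mm); Subtracting the remaining from the first: starting from the 22×23.5 cube, the r=4.5 cylinder at (16, 12) lies wholly inside it (removes its full 62.89 mm² and its 28.19 mm outline becomes a hole wall) — boundary (outer + 1 inner loop) = 119.19 mm. Overall, the cross-section is one region with 1 hole. Total boundary length (outer + inner) = 119.19 mm.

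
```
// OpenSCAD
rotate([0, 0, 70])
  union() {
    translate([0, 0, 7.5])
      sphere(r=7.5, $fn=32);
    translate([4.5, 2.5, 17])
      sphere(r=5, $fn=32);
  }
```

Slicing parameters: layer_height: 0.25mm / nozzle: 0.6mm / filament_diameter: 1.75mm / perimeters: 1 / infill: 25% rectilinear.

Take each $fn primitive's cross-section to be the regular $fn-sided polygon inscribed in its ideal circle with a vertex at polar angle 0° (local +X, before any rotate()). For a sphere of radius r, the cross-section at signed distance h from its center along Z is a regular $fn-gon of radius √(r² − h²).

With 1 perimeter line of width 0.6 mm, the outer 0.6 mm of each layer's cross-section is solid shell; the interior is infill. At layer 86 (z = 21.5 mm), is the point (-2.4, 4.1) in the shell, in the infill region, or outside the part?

shell

At z = 21.5 mm: the sphere is absent (|z−center|=14.000 > r=7.5); the sphere at (4.5, 2.5): section is a regular 32-gon, circumradius = √(r²−h²) = √(5²−4.5²) = 2.179; Combining (union): only the r=5 sphere at (4.5, 2.5) is present, so the union is just that shape — 1 connected region; (whole slice rotated 70° about Z — lengths, areas and connectivity unchanged). Overall, the cross-section is a single solid region. Undo the 70° rotation: the query point maps to (3.032, 3.658) in the un-rotated model frame. The nearest boundary edge runs (2.96, 4.04)→(2.69, 3.71); distance from the point to it = 0.30 mm. The point is inside the cross-section, 0.30 mm from the nearest boundary — within the 0.6 mm shell band (1 × 0.6).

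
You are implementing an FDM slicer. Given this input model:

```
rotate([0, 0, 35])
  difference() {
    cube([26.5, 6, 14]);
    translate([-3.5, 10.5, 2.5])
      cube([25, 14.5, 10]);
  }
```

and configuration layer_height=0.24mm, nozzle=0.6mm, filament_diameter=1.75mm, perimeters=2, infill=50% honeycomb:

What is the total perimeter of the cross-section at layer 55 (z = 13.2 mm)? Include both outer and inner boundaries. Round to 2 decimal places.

65.00 mm

At z = 13.2 mm: the cube (footprint 26.5×6) is included at this height (perimeter 65.00 mm); the cube at (-3.5, 10.5) does not reach this height (z outside [2.5, 12.5]); Taking the first minus the rest: none of the subtracted shapes is present at this height, so the 26.5×6 cube is unchanged — boundary = 65.00 mm; (whole slice rotated 35° about Z — lengths, areas and connectivity unchanged). Overall, the cross-section is a single solid region. Total boundary length (outer) = 65.00 mm.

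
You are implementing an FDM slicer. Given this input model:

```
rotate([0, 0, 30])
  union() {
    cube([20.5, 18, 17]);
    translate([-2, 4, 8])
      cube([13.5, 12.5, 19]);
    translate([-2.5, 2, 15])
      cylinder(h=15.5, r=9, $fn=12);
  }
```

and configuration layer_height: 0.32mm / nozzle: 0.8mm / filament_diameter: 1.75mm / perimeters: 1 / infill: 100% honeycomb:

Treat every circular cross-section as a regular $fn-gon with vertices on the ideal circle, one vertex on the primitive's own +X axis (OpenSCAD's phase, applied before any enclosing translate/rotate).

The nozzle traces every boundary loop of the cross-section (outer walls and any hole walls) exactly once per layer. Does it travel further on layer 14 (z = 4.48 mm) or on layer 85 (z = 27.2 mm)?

Layer 14 (z = 4.48): the 20.5×18 cube contributes its full rectangle (perimeter 77.00 mm); the cube at (-2, 4) is not intersected at this z (z outside [8, 27]); the cylinder at (-2.5, 2) does not reach this height (z outside [15, 30.5]); Merging all regions: only the 20.5×18 cube is present, so the union is just that shape — boundary = 77.00 mm; (whole slice rotated 30° about Z — lengths, areas and connectivity unchanged). So its perimeter = 77.00 mm. Layer 85 (z = 27.2): the cube is not intersected at this z (z outside [0, 17]); the cube at (-2, 4) is not intersected at this z (z outside [8, 27]); the r=9 cylinder at (-2.5, 2) gives a regular 12-gon of circumradius 9 (constant along its height) (perimeter = 2·12·9.000·sin(180°/12) = 55.90 mm); Taking the union: only the r=9 cylinder at (-2.5, 2) is present, so the union is just that shape — boundary = 55.90 mm; (whole slice rotated 30° about Z — lengths, areas and connectivity unchanged). So its perimeter = 55.90 mm. Layer 14 is larger (77.00 vs 55.90 mm).

layer 14 (z = 4.48 mm)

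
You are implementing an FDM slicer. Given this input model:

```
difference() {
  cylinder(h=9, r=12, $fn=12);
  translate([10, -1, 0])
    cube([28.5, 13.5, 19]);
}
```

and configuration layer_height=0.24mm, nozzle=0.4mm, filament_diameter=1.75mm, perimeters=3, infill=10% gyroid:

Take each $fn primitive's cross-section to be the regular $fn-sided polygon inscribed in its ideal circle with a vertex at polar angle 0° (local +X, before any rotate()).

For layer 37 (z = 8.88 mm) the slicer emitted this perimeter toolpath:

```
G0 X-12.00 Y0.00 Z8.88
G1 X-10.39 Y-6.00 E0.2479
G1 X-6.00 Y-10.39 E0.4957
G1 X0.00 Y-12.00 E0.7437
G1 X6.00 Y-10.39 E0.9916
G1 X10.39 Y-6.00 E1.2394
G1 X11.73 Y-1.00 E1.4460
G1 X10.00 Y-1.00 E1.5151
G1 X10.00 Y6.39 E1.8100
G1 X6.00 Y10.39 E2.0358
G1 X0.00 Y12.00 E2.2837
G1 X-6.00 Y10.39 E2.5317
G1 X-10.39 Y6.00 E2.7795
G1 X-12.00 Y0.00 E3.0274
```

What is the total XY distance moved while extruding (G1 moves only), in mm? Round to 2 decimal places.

Sum the Euclidean lengths of each G1 segment: total = 75.85 mm.

75.85 mm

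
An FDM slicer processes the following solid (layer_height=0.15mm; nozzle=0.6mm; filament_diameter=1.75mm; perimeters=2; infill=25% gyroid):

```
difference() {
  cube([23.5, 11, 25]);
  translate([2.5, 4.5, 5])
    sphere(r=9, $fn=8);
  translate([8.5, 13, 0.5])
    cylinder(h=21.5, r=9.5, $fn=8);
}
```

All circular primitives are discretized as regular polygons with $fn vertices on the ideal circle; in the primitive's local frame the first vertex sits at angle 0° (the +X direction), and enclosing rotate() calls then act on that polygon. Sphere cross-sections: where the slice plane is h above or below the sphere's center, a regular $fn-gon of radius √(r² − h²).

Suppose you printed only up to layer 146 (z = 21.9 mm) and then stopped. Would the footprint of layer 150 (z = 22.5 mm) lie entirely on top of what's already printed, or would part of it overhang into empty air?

part overhangs

Compare the two slices. At z = 21.9: the 23.5×11 cube contributes its full rectangle (area 258.50 mm²); the sphere at (2.5, 4.5) does not reach this height (|z−center|=16.900 > r=9); the r=9.5 cylinder at (8.5, 13) contributes a regular 8-gon of circumradius 9.5 (area = (8/2)·9.500²·sin(360°/8) = 255.27 mm²); Subtracting the remaining from the first: starting from the 23.5×11 cube (258.50 mm²), the r=9.5 cylinder at (8.5, 13) partially overlaps it — only the 91.25 mm² overlap (of its 255.27 mm²) is removed, clipping the outline — area = 167.25 mm². At z = 22.5: the 23.5×11 cube contributes its full rectangle (area 258.50 mm²); the sphere at (2.5, 4.5) is absent (|z−center|=17.500 > r=9); the cylinder at (8.5, 13) does not reach this height (z outside [0.5, 22]); Subtracting the remaining from the first: none of the subtracted shapes is present at this height, so the 23.5×11 cube is unchanged — area = 258.50 mm². Checking containment: at z = 22.5 the cross-section extends beyond the z = 21.9 cross-section by about 91.25 mm².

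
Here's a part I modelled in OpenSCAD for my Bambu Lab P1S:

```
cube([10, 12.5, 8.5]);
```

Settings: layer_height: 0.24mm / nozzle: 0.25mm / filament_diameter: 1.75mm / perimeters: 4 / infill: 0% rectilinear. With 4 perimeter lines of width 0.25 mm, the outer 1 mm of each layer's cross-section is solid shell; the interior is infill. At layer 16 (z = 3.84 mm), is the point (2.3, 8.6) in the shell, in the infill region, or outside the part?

At z = 3.84 mm: the cube is present — its section is the full 10×12.5 rectangle. Overall, the cross-section is a single solid region. The nearest boundary edge runs (0.00, 12.50)→(0.00, 0.00); distance from the point to it = 2.30 mm. The point is inside the cross-section and 2.30 mm from the nearest boundary — more than the 1 mm shell width (4 × 0.25), so it's in the infill interior.

infill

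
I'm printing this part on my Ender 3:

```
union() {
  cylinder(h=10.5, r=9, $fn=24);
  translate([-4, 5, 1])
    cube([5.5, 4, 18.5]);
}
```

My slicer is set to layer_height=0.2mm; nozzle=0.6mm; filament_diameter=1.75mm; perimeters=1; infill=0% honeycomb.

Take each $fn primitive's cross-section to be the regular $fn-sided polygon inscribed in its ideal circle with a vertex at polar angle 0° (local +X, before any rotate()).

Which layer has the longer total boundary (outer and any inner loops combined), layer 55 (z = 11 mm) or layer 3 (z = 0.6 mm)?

layer 3 (z = 0.6 mm)

Layer 55 (z = 11): the cylinder is not intersected at this z (z outside [0, 10.5]); the 5.5×4 cube at (-4, 5) contributes its full rectangle (perimeter 19.00 mm); Combining (union): only the 5.5×4 cube at (-4, 5) is present, so the union is just that shape — boundary = 19.00 mm. So its perimeter = 19.00 mm. Layer 3 (z = 0.6): the r=9 cylinder contributes a regular 24-gon of circumradius 9 (perimeter = 2·24·9.000·sin(180°/24) = 56.39 mm); the cube at (-4, 5) is not intersected at this z (z outside [1, 19.5]); Merging all regions: only the r=9 cylinder is present, so the union is just that shape — boundary = 56.39 mm. So its perimeter = 56.39 mm. Layer 3 is larger (56.39 vs 19.00 mm).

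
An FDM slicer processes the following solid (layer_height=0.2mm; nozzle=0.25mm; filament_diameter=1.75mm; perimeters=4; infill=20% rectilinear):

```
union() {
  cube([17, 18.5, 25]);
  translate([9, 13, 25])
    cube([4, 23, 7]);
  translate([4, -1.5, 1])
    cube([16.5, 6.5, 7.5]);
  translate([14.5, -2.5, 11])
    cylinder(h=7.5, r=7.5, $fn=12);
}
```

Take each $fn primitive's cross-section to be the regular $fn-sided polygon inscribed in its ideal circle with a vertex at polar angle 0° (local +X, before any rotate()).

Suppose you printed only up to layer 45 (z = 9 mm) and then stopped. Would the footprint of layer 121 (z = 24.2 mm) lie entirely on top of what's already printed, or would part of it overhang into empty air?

entirely on top

Compare the two slices. At z = 9: the cube is present — its section is the full 17×18.5 rectangle (area 314.50 mm²); the cube at (9, 13) does not reach this height (z outside [25, 32]); the cube at (4, -1.5) does not reach this height (z outside [1, 8.5]); the cylinder at (14.5, -2.5) does not reach this height (z outside [11, 18.5]); Combining (union): only the 17×18.5 cube is present, so the union is just that shape — area = 314.50 mm². At z = 24.2: the 17×18.5 cube contributes its full rectangle (area 314.50 mm²); the cube at (9, 13) does not reach this height (z outside [25, 32]); the cube at (4, -1.5) is absent (z outside [1, 8.5]); the cylinder at (14.5, -2.5) does not reach this height (z outside [11, 18.5]); Merging all regions: only the 17×18.5 cube is present, so the union is just that shape — area = 314.50 mm². Checking containment: the cross-section at z = 24.2 is a subset of the cross-section at z = 9.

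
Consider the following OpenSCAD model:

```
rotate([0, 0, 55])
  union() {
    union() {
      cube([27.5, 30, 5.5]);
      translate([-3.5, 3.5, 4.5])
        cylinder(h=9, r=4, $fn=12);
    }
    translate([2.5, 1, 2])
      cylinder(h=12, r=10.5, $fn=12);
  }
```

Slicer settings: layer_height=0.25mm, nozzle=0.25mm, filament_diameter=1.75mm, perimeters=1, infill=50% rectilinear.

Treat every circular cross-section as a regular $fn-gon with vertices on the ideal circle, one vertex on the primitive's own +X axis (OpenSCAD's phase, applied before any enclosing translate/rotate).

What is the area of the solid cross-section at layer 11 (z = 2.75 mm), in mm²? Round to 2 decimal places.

At z = 2.75 mm: the cube is present — its section is the full 27.5×30 rectangle (area 825.00 mm²); the cylinder at (-3.5, 3.5) does not reach this height (z outside [4.5, 13.5]); Combining (union): only the 27.5×30 cube is present, so the union is just that shape — area = 825.00 mm²; the r=10.5 cylinder at (2.5, 1) contributes a regular 12-gon of circumradius 10.5 (area = (12/2)·10.500²·sin(360°/12) = 330.75 mm²); Taking the union: the regions partially overlap — summed areas 1155.75 mm² minus the doubly-counted overlap 120.97 mm² gives 1034.78 mm² — area = 1034.78 mm²; (rotated 55° about Z; rotation is an isometry so areas/perimeters/island counts are preserved). Overall, the cross-section is a single solid region. Net area = 1034.78 mm².

1034.78 mm²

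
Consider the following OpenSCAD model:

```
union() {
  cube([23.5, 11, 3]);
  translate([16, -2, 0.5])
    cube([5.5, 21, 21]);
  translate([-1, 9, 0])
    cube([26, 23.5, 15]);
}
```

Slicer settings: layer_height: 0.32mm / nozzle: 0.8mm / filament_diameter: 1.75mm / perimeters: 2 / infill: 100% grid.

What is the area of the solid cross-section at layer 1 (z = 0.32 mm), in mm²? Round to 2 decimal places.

At z = 0.32 mm: the cube (footprint 23.5×11) is included at this height (area 258.50 mm²); the cube at (16, -2) does not reach this height (z outside [0.5, 21.5]); the cube at (-1, 9) is present — its section is the full 26×23.5 rectangle (area 611.00 mm²); Taking the union: the regions partially overlap — summed areas 869.50 mm² minus the doubly-counted overlap 47.00 mm² gives 822.50 mm² — area = 822.50 mm². Overall, the cross-section is a single solid region. Net area = 822.50 mm².

822.50 mm²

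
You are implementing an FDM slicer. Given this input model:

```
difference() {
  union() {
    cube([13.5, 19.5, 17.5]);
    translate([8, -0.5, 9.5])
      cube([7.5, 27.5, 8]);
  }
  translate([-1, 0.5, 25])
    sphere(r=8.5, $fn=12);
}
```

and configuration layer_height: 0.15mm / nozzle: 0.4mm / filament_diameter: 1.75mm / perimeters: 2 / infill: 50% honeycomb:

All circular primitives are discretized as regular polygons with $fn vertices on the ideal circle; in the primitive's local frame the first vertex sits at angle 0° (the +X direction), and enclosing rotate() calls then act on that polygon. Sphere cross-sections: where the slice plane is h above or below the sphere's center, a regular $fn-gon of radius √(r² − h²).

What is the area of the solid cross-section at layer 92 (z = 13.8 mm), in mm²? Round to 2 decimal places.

362.25 mm²

At z = 13.8 mm: the cube (footprint 13.5×19.5) is included at this height (area 263.25 mm²); the 7.5×27.5 cube at (8, -0.5) contributes its full rectangle (area 206.25 mm²); Combining (union): the regions partially overlap — summed areas 469.50 mm² minus the doubly-counted overlap 107.25 mm² gives 362.25 mm² — area = 362.25 mm²; the sphere at (-1, 0.5) is absent (|z−center|=11.200 > r=8.5); Subtracting the remaining from the first: none of the subtracted shapes is present at this height, so that combined region is unchanged — area = 362.25 mm². Overall, the cross-section is a single solid region. Net area = 362.25 mm².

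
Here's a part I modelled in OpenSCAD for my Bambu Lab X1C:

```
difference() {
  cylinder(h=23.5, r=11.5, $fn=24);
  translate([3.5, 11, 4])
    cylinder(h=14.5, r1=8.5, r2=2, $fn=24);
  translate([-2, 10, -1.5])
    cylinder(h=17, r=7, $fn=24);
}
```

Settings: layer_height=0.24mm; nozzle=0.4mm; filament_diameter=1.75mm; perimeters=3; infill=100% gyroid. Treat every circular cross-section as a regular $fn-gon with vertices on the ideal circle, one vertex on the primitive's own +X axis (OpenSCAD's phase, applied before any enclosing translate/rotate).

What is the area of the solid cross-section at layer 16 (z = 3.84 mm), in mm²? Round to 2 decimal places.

327.84 mm²

At z = 3.84 mm: the cylinder: section is a regular 24-gon, circumradius r=11.5 (area = (24/2)·11.500²·sin(360°/24) = 410.75 mm²); the cone at (3.5, 11) does not reach this height (z outside [4, 18.5]); the cylinder at (-2, 10): section is a regular 24-gon, circumradius r=7 (area = (24/2)·7.000²·sin(360°/24) = 152.19 mm²); After the difference (first − rest): starting from the r=11.5 cylinder (410.75 mm²), the r=7 cylinder at (-2, 10) partially overlaps it — only the 82.90 mm² overlap (of its 152.19 mm²) is removed, clipping the outline — area = 327.84 mm². Overall, the cross-section is a single solid region. Net area = 327.84 mm².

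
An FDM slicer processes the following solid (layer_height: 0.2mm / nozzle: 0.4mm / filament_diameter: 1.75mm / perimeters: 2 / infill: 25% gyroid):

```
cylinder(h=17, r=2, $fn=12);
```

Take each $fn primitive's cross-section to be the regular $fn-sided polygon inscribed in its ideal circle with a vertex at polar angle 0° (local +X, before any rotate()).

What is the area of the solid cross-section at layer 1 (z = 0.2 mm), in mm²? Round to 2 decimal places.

12.00 mm²

At z = 0.2 mm: the cylinder: section is a regular 12-gon, circumradius r=2 (area = (12/2)·2.000²·sin(360°/12) = 12.00 mm²). Overall, the cross-section is a single solid region. Net area = 12.00 mm².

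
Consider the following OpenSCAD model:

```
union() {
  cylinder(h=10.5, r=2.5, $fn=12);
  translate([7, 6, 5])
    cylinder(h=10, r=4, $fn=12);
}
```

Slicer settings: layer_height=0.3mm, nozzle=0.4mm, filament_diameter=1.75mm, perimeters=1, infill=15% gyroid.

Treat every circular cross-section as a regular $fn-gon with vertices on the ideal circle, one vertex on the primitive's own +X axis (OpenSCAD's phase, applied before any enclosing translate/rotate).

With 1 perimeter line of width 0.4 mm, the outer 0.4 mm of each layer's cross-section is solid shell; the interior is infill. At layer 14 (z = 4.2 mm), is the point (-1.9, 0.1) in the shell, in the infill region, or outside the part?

infill

At z = 4.2 mm: the r=2.5 cylinder gives a regular 12-gon of circumradius 2.5 (constant along its height); the cylinder at (7, 6) is not intersected at this z (z outside [5, 15]); Taking the union: only the r=2.5 cylinder is present, so the union is just that shape — 1 connected region. Overall, the cross-section is a single solid region. The nearest boundary edge runs (-2.17, 1.25)→(-2.50, 0.00); distance from the point to it = 0.55 mm. The point is inside the cross-section and 0.55 mm from the nearest boundary — more than the 0.4 mm shell width (1 × 0.4), so it's in the infill interior.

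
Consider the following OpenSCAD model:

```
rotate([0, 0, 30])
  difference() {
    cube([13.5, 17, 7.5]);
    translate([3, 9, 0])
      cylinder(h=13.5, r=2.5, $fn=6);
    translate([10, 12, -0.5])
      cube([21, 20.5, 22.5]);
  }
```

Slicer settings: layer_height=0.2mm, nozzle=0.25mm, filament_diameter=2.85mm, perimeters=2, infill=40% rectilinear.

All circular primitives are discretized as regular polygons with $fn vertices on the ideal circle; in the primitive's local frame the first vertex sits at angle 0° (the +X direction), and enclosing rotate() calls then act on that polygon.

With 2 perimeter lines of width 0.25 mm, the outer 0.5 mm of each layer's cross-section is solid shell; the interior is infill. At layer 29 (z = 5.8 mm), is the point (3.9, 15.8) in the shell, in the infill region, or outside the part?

shell

At z = 5.8 mm: the cube is present — its section is the full 13.5×17 rectangle; the cylinder at (3, 9): section is a regular 6-gon, circumradius r=2.5; the cube at (10, 12) is present — its section is the full 21×20.5 rectangle; Subtracting the remaining from the first: starting from the 13.5×17 cube, the r=2.5 cylinder at (3, 9) lies wholly inside it (removes its full 16.24 mm² and its 15.00 mm outline becomes a hole wall); the 21×20.5 cube at (10, 12) partially overlaps it — only the 17.50 mm² overlap (of its 430.50 mm²) is removed, clipping the outline — 1 connected region with 1 hole; (rotated 30° about Z; rotation is an isometry so areas/perimeters/island counts are preserved). Overall, the cross-section is one region with 1 hole. Undo the 30° rotation: the query point maps to (11.277, 11.733) in the un-rotated model frame. The nearest boundary edge runs (10.00, 12.00)→(13.50, 12.00); distance from the point to it = 0.27 mm. The point is inside the cross-section, 0.27 mm from the nearest boundary — within the 0.5 mm shell band (2 × 0.25).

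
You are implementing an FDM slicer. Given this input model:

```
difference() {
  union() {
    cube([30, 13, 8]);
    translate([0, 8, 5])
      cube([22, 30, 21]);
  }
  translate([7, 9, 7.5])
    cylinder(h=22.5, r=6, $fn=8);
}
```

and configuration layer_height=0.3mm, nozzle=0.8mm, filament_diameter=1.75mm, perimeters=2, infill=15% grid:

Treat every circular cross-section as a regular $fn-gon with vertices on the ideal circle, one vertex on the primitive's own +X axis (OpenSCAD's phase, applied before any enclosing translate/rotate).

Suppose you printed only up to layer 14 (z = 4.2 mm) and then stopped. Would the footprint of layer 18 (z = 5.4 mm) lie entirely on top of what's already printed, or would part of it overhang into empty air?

Compare the two slices. At z = 4.2: the cube (footprint 30×13) is included at this height (area 390.00 mm²); the cube at (0, 8) is not intersected at this z (z outside [5, 26]); Merging all regions: only the 30×13 cube is present, so the union is just that shape — area = 390.00 mm²; the cylinder at (7, 9) is absent (z outside [7.5, 30]); After the difference (first − rest): none of the subtracted shapes is present at this height, so the result so far is unchanged — area = 390.00 mm². At z = 5.4: the cube (footprint 30×13) is included at this height (area 390.00 mm²); the cube at (0, 8) is present — its section is the full 22×30 rectangle (area 660.00 mm²); Merging all regions: the regions partially overlap — summed areas 1050.00 mm² minus the doubly-counted overlap 110.00 mm² gives 940.00 mm² — area = 940.00 mm²; the cylinder at (7, 9) is not intersected at this z (z outside [7.5, 30]); Subtracting the remaining from the first: none of the subtracted shapes is present at this height, so the result so far is unchanged — area = 940.00 mm². Checking containment: at z = 5.4 the cross-section extends beyond the z = 4.2 cross-section by about 550.00 mm².

part overhangs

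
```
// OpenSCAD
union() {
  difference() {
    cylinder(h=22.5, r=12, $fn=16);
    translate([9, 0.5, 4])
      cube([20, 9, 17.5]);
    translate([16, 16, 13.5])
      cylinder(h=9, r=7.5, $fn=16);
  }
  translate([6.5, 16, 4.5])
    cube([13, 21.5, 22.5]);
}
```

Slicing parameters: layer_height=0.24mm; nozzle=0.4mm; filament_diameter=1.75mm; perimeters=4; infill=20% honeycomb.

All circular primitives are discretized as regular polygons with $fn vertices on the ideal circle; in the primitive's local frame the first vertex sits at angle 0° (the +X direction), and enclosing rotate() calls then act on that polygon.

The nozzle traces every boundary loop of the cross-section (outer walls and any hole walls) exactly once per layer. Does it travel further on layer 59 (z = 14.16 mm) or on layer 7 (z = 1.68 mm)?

Layer 59 (z = 14.16): the r=12 cylinder gives a regular 16-gon of circumradius 12 (constant along its height) (perimeter = 2·16·12.000·sin(180°/16) = 74.91 mm); the cube at (9, 0.5) is present — its section is the full 20×9 rectangle (perimeter 58.00 mm); the r=7.5 cylinder at (16, 16) gives a regular 16-gon of circumradius 7.5 (constant along its height) (perimeter = 2·16·7.500·sin(180°/16) = 46.82 mm); Taking the first minus the rest: starting from the r=12 cylinder, the 20×9 cube at (9, 0.5) partially overlaps it — only the 13.46 mm² overlap (of its 180.00 mm²) is removed, clipping the outline; the r=7.5 cylinder at (16, 16) misses the remaining region (no effect) — boundary = 77.10 mm; the 13×21.5 cube at (6.5, 16) contributes its full rectangle (perimeter 69.00 mm); Merging all regions: the 2 present regions are separate (no shared area or edge), so areas and boundary lengths simply add and each stays a separate island — boundary = 146.10 mm. So its perimeter = 146.10 mm. Layer 7 (z = 1.68): the r=12 cylinder gives a regular 16-gon of circumradius 12 (constant along its height) (perimeter = 2·16·12.000·sin(180°/16) = 74.91 mm); the cube at (9, 0.5) is absent (z outside [4, 21.5]); the cylinder at (16, 16) does not reach this height (z outside [13.5, 22.5]); After the difference (first − rest): none of the subtracted shapes is present at this height, so the r=12 cylinder is unchanged — boundary = 74.91 mm; the cube at (6.5, 16) does not reach this height (z outside [4.5, 27]); Combining (union): only that combined region is present, so the union is just that shape — boundary = 74.91 mm. So its perimeter = 74.91 mm. Layer 59 is larger (146.10 vs 74.91 mm).

layer 59 (z = 14.16 mm)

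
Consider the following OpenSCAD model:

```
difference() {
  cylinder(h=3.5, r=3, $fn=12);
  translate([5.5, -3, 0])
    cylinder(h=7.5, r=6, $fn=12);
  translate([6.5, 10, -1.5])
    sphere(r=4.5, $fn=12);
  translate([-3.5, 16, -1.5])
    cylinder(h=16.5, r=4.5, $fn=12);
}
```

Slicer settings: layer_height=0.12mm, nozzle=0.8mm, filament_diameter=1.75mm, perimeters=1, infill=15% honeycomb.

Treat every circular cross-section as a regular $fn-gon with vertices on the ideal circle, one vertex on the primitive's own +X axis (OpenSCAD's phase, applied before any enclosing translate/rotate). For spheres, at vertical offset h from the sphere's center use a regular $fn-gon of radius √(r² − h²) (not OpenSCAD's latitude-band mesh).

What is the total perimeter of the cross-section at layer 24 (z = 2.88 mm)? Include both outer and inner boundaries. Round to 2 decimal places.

17.04 mm

At z = 2.88 mm: the r=3 cylinder gives a regular 12-gon of circumradius 3 (constant along its height) (perimeter = 2·12·3.000·sin(180°/12) = 18.63 mm); the r=6 cylinder at (5.5, -3) contributes a regular 12-gon of circumradius 6 (perimeter = 2·12·6.000·sin(180°/12) = 37.27 mm); the r=4.5 sphere at (6.5, 10) contributes a regular 12-gon of circumradius √(4.5²−4.38²) = 1.032 (perimeter = 2·12·1.032·sin(180°/12) = 6.41 mm); the r=4.5 cylinder at (-3.5, 16) contributes a regular 12-gon of circumradius 4.5 (perimeter = 2·12·4.500·sin(180°/12) = 27.95 mm); Taking the first minus the rest: starting from the r=3 cylinder, the r=6 cylinder at (5.5, -3) partially overlaps it — only the 9.79 mm² overlap (of its 108.00 mm²) is removed, clipping the outline; the r=4.5 sphere at (6.5, 10) misses the remaining region (no effect); the r=4.5 cylinder at (-3.5, 16) misses the remaining region (no effect) — boundary = 17.04 mm. Overall, the cross-section is a single solid region. Total boundary length (outer) = 17.04 mm.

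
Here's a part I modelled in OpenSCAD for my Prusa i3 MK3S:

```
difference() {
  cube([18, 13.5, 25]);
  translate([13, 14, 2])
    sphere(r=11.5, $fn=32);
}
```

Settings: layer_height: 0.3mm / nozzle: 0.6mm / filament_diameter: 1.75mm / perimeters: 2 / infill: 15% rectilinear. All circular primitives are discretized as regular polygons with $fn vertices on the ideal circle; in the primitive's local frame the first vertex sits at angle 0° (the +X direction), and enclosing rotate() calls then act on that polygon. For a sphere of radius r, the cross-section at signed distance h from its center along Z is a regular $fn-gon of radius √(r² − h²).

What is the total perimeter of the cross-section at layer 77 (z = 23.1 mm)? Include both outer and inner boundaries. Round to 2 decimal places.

At z = 23.1 mm: the cube (footprint 18×13.5) is included at this height (perimeter 63.00 mm); the sphere at (13, 14) is absent (|z−center|=21.100 > r=11.5); Subtracting the remaining from the first: none of the subtracted shapes is present at this height, so the 18×13.5 cube is unchanged — boundary = 63.00 mm. Overall, the cross-section is a single solid region. Total boundary length (outer) = 63.00 mm.

63.00 mm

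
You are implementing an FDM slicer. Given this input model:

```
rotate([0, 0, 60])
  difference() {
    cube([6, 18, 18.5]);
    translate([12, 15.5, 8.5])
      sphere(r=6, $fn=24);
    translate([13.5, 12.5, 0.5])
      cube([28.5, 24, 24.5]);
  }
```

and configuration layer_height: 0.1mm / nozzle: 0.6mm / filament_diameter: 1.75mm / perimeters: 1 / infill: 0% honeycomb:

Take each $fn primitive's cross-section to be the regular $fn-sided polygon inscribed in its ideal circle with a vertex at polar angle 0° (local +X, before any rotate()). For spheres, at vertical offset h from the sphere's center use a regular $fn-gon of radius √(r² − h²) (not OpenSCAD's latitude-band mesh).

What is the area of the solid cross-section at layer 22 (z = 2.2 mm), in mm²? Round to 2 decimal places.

At z = 2.2 mm: the cube is present — its section is the full 6×18 rectangle (area 108.00 mm²); the sphere at (12, 15.5) does not reach this height (|z−center|=6.300 > r=6); the 28.5×24 cube at (13.5, 12.5) contributes its full rectangle (area 684.00 mm²); Taking the first minus the rest: starting from the 6×18 cube (108.00 mm²), the 28.5×24 cube at (13.5, 12.5) misses the remaining region (no effect) — area = 108.00 mm²; (whole slice rotated 60° about Z — lengths, areas and connectivity unchanged). Overall, the cross-section is a single solid region. Net area = 108.00 mm².

108.00 mm²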